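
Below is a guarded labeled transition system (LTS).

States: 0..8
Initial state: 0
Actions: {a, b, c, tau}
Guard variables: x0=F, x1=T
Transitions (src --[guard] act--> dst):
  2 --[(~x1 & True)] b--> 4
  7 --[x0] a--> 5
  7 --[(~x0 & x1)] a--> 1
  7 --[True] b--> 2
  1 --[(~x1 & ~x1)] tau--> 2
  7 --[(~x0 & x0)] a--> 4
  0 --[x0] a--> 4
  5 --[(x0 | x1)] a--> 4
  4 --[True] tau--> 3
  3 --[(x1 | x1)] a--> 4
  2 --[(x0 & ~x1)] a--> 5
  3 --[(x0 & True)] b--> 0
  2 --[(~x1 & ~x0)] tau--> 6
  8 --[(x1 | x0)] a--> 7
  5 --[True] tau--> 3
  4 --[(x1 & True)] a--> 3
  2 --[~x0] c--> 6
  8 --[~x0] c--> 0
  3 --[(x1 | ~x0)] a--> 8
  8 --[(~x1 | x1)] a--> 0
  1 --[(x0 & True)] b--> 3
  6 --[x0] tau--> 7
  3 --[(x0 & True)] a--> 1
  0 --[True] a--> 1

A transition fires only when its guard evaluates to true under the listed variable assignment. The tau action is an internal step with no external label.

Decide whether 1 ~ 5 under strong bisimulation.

Answer: NOT BISIMILAR

Trace:
Bisimulation quotient by refinement:
  π0 = {{0,1,2,3,4,5,6,7,8}}
  π1 = {{0,3},{1,6},{2},{4,5},{7},{8}}
  π2 = {{0},{1,6},{2},{3},{4},{5},{7},{8}}
Fixed point at round 3; 8 class(es).
class of 1: {1,6}; class of 5: {5}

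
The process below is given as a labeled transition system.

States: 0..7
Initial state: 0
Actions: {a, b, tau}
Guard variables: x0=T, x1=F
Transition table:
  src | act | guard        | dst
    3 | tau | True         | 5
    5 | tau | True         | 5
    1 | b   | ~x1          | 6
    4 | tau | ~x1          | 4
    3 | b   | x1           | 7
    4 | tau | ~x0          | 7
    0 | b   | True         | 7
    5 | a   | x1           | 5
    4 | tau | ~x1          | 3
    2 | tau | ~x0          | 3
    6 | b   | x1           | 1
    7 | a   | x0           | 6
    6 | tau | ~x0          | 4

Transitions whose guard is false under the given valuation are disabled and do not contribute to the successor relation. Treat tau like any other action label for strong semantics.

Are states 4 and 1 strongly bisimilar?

Refine partition for ~:
  P[0] = {{0,1,2,3,4,5,6,7}}
  P[1] = {{0,1},{2,6},{3,4,5},{7}}
  P[2] = {{0},{1},{2,6},{3,4,5},{7}}
stable after 3 split(s): 5 block(s)
[4]={3,4,5}  [1]={1}

Answer: NOT BISIMILAR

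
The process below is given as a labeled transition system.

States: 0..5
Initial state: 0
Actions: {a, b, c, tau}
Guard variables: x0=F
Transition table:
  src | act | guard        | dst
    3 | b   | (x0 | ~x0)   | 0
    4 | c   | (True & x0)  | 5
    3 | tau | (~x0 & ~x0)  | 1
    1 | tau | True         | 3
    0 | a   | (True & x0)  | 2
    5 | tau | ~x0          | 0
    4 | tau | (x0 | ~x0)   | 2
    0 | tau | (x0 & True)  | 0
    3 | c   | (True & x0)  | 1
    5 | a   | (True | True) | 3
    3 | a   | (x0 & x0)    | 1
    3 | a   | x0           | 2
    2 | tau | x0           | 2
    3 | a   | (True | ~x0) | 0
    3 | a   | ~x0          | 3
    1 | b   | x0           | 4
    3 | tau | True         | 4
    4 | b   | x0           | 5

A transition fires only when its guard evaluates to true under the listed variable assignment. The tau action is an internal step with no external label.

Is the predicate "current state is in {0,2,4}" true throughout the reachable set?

Answer: INVARIANT HOLDS

Working:
Allowed set {0,2,4}
R = {0}
  0: ✓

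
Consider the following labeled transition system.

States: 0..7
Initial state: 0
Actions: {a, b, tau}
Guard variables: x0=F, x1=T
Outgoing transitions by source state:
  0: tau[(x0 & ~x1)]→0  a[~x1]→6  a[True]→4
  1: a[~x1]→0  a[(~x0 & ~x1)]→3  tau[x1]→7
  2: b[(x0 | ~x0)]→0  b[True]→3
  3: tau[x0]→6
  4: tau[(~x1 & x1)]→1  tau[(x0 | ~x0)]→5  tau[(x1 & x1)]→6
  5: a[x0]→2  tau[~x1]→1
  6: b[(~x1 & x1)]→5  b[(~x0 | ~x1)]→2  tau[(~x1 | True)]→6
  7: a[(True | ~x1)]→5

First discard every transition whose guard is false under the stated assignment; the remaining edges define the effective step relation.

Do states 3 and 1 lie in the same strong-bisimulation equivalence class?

Refine partition for ~:
  round 0: {{0,1,2,3,4,5,6,7}}
  round 1: {{0,7},{1,4},{2},{3,5},{6}}
  round 2: {{0},{1},{2},{3,5},{4},{6},{7}}
stable after 3 split(s): 7 block(s)
[3]={3,5}  [1]={1}

Answer: NOT BISIMILAR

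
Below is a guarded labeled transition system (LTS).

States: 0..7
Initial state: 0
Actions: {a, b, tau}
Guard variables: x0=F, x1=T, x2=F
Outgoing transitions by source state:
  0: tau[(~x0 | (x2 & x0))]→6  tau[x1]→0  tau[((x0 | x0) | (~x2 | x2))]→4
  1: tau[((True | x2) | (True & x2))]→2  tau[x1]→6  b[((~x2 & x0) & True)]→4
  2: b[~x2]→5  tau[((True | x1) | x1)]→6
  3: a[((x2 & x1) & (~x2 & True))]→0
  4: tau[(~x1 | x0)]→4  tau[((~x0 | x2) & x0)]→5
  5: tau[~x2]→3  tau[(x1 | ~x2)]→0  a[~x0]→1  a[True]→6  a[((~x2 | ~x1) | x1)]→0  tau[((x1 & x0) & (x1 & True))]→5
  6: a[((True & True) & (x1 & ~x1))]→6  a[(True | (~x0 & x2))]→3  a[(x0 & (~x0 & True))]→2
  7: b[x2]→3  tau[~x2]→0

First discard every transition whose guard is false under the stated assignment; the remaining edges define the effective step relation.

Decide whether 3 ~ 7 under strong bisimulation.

Answer: NOT BISIMILAR

Analysis:
Refine partition for ~:
  round 0: {{0,1,2,3,4,5,6,7}}
  round 1: {{0,1,7},{2},{3,4},{5},{6}}
  round 2: {{0},{1},{2},{3,4},{5},{6},{7}}
7 equivalence class(es) (converged in 3)
class of 3: {3,4}; class of 7: {7}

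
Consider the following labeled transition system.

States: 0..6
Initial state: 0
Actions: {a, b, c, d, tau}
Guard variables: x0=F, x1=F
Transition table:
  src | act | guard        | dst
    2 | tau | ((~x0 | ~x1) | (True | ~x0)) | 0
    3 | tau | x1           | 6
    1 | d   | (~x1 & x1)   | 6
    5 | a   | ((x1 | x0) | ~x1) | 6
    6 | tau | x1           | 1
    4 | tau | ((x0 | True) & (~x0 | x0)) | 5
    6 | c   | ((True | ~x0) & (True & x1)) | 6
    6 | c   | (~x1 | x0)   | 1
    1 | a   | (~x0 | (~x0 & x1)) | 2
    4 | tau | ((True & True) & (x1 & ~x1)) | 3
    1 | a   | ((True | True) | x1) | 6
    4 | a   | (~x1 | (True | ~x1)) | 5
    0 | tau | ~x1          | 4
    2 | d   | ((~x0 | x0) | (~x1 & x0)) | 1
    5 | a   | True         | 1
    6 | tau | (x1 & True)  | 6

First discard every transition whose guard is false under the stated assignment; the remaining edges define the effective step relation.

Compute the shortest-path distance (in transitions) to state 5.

Answer: 2

Working:
Layered search for 5:
  depth 0: {0}
  depth 1: {4}
  depth 2: {5}
5 enters at depth 2; path tau·a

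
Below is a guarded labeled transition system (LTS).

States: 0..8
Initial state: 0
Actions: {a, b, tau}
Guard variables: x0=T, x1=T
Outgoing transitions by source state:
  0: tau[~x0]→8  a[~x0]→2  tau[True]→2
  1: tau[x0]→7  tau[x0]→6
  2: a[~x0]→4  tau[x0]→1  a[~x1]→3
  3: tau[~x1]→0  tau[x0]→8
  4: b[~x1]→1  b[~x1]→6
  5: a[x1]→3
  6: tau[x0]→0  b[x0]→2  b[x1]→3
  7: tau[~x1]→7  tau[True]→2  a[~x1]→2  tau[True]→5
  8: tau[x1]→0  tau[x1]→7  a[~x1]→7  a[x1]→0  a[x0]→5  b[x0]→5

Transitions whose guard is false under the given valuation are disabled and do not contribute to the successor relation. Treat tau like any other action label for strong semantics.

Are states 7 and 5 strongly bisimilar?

Compute ~ classes (split until stable):
  P[0] = {{0,1,2,3,4,5,6,7,8}}
  P[1] = {{0,1,2,3,7},{4},{5},{6},{8}}
  P[2] = {{0,2},{1},{3},{4},{5},{6},{7},{8}}
  P[3] = {{0},{1},{2},{3},{4},{5},{6},{7},{8}}
stable after 4 split(s): 9 block(s)
class of 7: {7}; class of 5: {5}

Answer: NOT BISIMILAR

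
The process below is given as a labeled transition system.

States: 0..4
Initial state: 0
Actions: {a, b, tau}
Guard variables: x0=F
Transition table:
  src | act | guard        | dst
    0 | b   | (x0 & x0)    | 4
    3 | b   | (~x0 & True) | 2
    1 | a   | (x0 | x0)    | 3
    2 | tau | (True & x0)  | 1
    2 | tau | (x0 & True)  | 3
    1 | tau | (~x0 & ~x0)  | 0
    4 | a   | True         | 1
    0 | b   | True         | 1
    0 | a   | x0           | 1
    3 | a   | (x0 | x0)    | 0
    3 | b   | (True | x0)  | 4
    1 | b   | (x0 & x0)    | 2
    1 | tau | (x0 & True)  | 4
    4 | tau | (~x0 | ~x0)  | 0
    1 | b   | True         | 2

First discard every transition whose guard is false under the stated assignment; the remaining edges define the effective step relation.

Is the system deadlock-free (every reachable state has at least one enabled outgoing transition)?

R = {0,1,2}
  0: b→1  [1 exit(s)]
  1: b→2  tau→0  [2 exit(s)]
  2: ∅  [deadlock]
Path to 2: b·b

Answer: DEADLOCK at state 2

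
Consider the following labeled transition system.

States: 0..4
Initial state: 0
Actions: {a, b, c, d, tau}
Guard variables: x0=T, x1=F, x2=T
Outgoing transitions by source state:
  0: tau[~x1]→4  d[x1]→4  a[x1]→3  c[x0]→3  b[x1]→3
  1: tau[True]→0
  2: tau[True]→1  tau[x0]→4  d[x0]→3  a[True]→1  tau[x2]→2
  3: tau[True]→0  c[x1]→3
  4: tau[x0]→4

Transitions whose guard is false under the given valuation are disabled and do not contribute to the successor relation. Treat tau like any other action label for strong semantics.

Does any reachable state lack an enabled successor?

Reach set: {0,3,4}
  0: c→3  tau→4  [2 exit(s)]
  3: tau→0  [1 exit(s)]
  4: tau→4  [1 exit(s)]

Answer: DEADLOCK-FREE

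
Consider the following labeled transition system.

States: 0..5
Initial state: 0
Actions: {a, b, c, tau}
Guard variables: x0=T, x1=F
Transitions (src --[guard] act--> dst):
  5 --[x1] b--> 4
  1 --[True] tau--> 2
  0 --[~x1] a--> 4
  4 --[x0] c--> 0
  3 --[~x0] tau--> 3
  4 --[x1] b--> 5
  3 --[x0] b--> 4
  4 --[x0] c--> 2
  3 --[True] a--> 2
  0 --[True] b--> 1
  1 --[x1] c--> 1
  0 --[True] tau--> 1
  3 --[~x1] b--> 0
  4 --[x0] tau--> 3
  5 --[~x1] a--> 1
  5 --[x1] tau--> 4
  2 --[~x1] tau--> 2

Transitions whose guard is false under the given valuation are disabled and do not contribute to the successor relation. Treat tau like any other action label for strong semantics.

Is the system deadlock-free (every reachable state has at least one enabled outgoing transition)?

Reach set: {0,1,2,3,4}
  0: a→4  b→1  tau→1  [deg 3]
  1: tau→2  [deg 1]
  2: tau→2  [deg 1]
  3: a→2  b→0  b→4  [deg 3]
  4: c→0  c→2  tau→3  [deg 3]

Answer: DEADLOCK-FREE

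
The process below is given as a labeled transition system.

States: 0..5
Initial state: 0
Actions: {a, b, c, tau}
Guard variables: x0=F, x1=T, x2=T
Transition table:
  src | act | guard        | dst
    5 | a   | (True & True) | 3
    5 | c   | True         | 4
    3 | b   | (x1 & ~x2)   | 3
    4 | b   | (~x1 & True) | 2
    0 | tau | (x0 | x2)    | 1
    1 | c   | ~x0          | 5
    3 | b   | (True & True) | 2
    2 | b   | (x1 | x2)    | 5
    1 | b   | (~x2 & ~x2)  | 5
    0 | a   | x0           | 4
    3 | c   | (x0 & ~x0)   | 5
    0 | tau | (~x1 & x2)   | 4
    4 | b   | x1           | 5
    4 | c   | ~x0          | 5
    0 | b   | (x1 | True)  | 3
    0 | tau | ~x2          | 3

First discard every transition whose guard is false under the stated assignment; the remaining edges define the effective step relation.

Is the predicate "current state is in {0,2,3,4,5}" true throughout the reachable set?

Allowed set {0,2,3,4,5}
Reachable = {0,1,2,3,4,5}
  0: ok
  1: VIOLATES
  2: ok
  3: ok
  4: ok
  5: ok
counterexample path to 1: tau

Answer: INVARIANT VIOLATED at state 1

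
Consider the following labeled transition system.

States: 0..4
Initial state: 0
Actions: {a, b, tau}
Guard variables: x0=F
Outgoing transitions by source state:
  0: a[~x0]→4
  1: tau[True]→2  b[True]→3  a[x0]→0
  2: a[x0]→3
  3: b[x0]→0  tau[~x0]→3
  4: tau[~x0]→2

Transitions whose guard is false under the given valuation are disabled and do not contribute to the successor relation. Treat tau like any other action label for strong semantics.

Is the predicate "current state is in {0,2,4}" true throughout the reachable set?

Safe = {0,2,4}
R = {0,2,4}
  0: ok
  2: ok
  4: ok

Answer: INVARIANT HOLDS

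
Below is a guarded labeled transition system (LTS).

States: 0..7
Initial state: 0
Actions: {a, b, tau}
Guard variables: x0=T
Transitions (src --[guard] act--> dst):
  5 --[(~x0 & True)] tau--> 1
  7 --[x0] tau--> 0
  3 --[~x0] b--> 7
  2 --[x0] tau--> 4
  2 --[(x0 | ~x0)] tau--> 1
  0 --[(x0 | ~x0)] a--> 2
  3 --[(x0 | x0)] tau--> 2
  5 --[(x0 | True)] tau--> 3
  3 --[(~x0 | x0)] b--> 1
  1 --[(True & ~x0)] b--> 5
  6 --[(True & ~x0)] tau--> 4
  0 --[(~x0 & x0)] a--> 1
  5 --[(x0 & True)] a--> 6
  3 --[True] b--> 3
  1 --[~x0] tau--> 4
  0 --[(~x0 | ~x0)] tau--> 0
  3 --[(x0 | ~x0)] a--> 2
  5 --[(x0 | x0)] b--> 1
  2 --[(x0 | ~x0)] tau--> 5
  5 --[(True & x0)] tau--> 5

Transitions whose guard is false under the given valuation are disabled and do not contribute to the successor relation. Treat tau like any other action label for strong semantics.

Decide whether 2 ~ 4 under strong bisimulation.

Compute ~ classes (split until stable):
  P[0] = {{0,1,2,3,4,5,6,7}}
  P[1] = {{0},{1,4,6},{2,7},{3,5}}
  P[2] = {{0},{1,4,6},{2},{3},{5},{7}}
6 equivalence class(es) (converged in 3)
[2]={2}  [4]={1,4,6}

Answer: NOT BISIMILAR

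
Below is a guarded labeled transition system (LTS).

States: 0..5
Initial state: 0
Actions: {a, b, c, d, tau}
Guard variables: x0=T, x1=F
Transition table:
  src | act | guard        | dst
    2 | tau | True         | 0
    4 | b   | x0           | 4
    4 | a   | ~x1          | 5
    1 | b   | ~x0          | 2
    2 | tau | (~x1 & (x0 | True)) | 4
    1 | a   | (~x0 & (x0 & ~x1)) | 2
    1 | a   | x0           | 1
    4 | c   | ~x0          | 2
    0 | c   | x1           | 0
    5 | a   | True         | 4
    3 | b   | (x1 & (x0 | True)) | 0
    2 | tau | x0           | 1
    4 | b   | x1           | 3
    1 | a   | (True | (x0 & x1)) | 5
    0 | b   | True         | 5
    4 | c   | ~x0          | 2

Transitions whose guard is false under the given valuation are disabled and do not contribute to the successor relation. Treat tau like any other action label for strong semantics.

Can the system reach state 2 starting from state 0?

After dropping false guards: 9 live edges.
depth 0: {0}
depth 1: {5}  total {0,5}
depth 2: {4}  total {0,4,5}
R = {0,4,5}

Answer: UNREACHABLE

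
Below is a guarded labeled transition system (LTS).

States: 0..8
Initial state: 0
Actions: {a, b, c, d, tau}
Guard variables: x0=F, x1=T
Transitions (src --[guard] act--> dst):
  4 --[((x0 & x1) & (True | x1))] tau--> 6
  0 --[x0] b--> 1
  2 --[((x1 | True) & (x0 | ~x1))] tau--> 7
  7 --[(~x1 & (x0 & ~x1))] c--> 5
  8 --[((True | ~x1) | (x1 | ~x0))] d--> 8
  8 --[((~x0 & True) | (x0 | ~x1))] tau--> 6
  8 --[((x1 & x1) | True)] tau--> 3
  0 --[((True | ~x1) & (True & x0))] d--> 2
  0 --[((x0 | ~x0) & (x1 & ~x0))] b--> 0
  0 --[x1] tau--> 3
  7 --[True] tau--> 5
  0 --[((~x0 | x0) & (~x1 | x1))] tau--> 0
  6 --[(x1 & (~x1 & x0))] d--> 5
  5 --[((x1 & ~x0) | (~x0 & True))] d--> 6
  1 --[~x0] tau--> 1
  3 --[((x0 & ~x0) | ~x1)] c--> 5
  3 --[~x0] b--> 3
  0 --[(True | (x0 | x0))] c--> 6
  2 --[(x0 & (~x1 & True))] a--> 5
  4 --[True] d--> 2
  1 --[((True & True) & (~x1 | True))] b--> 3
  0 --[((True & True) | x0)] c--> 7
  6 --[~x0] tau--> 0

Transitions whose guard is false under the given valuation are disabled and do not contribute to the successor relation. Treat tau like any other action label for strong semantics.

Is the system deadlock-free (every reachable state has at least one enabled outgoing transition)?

Answer: DEADLOCK-FREE

Analysis:
Reach set: {0,3,5,6,7}
  0: b→0  c→6  c→7  tau→0  tau→3  [5 exit(s)]
  3: b→3  [1 exit(s)]
  5: d→6  [1 exit(s)]
  6: tau→0  [1 exit(s)]
  7: tau→5  [1 exit(s)]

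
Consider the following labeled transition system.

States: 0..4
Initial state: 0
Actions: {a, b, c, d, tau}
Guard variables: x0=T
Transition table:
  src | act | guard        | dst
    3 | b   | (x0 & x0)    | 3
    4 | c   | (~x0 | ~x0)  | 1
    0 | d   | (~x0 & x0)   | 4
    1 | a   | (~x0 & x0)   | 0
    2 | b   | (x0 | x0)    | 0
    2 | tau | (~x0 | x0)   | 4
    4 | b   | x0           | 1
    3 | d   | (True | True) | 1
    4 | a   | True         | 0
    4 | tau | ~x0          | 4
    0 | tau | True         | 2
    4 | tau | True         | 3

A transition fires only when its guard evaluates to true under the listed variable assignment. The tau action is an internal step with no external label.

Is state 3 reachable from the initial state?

Answer: REACHABLE

Working:
Guard filter leaves 8 enabled edge(s).
depth 0: {0}
depth 1: {2}  cumulative {0,2}
depth 2: {4}  cumulative {0,2,4}
depth 3: {1,3}  cumulative {0,1,2,3,4}
R = {0,1,2,3,4}
trace reaching 3: tau·tau·tau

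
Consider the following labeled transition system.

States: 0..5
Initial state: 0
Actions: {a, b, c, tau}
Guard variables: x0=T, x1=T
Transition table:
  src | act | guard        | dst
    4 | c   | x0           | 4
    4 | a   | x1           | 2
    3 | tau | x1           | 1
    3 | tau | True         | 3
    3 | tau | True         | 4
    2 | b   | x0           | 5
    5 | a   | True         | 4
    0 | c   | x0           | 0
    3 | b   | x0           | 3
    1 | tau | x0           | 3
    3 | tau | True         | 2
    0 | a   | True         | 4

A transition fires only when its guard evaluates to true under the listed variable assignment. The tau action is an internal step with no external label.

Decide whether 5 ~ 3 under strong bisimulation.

Refine partition for ~:
  P[0] = {{0,1,2,3,4,5}}
  P[1] = {{0,4},{1},{2},{3},{5}}
  P[2] = {{0},{1},{2},{3},{4},{5}}
Fixed point at round 3; 6 class(es).
5∈{5}, 3∈{3}

Answer: NOT BISIMILAR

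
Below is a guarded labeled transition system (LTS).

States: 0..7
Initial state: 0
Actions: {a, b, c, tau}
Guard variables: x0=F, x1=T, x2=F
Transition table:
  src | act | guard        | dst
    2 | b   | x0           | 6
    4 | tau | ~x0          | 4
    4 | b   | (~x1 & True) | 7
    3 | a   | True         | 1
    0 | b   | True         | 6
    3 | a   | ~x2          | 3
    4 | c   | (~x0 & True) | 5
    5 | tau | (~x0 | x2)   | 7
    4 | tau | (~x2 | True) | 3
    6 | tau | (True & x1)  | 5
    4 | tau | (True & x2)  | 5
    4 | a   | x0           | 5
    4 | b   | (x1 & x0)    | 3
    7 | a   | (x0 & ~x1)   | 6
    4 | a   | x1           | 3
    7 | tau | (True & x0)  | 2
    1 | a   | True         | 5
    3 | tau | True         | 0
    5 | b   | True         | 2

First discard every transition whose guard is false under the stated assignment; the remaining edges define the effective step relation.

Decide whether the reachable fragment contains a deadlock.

Reach set: {0,2,5,6,7}
  0: b→6  [1 exit(s)]
  2: ∅  [no exit]
  5: b→2  tau→7  [2 exit(s)]
  6: tau→5  [1 exit(s)]
  7: ∅  [no exit]
Path to 2: b·tau·b

Answer: DEADLOCK at state 2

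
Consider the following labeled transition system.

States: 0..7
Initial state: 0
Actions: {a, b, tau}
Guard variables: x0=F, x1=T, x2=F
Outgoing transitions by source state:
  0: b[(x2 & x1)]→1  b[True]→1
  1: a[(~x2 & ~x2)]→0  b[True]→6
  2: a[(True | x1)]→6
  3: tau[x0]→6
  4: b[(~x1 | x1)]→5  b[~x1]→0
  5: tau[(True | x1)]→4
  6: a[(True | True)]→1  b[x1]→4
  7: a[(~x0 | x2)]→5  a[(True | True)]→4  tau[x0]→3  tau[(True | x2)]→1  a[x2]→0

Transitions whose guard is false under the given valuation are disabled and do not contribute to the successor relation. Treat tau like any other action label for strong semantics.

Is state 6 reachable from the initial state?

After dropping false guards: 11 live edges.
Layer 0: {0}
Layer 1: {1}  now seen {0,1}
Layer 2: {6}  now seen {0,1,6}
Layer 3: {4}  now seen {0,1,4,6}
Layer 4: {5}  now seen {0,1,4,5,6}
Reach set: {0,1,4,5,6}
trace reaching 6: b·b

Answer: REACHABLE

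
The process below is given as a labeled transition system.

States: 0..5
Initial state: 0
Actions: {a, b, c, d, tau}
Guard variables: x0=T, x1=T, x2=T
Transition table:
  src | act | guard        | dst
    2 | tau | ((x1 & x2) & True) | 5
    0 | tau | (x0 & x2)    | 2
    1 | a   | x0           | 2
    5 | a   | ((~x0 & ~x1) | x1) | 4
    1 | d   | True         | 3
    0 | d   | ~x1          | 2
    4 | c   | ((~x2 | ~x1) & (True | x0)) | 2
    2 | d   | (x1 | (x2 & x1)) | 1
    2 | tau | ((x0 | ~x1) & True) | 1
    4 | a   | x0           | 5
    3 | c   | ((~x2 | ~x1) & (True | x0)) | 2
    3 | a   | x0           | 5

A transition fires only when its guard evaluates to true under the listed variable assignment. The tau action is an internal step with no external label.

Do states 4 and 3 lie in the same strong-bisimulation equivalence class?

Refine partition for ~:
  P[0] = {{0,1,2,3,4,5}}
  P[1] = {{0},{1},{2},{3,4,5}}
4 equivalence class(es) (converged in 2)
class of 4: {3,4,5}; class of 3: {3,4,5}

Answer: BISIMILAR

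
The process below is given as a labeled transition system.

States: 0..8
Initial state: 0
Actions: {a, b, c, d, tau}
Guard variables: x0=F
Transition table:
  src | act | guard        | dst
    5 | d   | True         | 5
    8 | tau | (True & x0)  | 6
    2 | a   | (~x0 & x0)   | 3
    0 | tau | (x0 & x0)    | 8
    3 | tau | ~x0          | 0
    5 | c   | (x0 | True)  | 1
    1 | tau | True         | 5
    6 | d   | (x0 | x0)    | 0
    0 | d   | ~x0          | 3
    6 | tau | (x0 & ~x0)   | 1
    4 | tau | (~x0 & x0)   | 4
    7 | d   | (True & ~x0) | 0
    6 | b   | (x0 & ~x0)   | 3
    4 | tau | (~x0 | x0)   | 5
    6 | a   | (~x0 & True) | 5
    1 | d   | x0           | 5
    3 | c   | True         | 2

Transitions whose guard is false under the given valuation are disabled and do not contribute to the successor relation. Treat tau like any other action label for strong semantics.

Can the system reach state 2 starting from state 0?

Guard filter leaves 9 enabled edge(s).
Layer 0: {0}
Layer 1: {3}  now seen {0,3}
Layer 2: {2}  now seen {0,2,3}
Reachable = {0,2,3}
witness 2: d·c

Answer: REACHABLE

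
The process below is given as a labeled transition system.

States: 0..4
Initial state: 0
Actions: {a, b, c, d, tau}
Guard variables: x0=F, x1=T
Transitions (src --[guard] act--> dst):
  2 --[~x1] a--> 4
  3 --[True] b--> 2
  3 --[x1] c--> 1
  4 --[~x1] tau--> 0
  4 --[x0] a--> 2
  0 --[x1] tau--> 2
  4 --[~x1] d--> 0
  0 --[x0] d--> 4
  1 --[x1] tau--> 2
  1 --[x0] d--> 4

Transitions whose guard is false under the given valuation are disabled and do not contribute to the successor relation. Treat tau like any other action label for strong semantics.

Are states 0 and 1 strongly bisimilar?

Answer: BISIMILAR

Analysis:
Refine partition for ~:
  P[0] = {{0,1,2,3,4}}
  P[1] = {{0,1},{2,4},{3}}
3 equivalence class(es) (converged in 2)
[0]={0,1}  [1]={0,1}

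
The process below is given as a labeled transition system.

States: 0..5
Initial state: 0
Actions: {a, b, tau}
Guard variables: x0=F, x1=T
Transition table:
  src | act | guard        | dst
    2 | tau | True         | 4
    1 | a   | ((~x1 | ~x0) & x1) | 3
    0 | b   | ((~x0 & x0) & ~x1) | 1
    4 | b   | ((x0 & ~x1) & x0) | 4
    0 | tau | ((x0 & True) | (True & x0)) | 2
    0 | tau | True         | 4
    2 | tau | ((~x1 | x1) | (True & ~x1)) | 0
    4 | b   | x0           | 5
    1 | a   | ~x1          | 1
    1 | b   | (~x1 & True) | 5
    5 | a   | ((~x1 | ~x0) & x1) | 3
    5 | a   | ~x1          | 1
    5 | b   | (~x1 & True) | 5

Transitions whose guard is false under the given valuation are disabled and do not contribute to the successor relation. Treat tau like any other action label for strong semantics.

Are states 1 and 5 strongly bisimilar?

Compute ~ classes (split until stable):
  P[0] = {{0,1,2,3,4,5}}
  P[1] = {{0,2},{1,5},{3,4}}
  P[2] = {{0},{1,5},{2},{3,4}}
stable after 3 split(s): 4 block(s)
class of 1: {1,5}; class of 5: {1,5}

Answer: BISIMILAR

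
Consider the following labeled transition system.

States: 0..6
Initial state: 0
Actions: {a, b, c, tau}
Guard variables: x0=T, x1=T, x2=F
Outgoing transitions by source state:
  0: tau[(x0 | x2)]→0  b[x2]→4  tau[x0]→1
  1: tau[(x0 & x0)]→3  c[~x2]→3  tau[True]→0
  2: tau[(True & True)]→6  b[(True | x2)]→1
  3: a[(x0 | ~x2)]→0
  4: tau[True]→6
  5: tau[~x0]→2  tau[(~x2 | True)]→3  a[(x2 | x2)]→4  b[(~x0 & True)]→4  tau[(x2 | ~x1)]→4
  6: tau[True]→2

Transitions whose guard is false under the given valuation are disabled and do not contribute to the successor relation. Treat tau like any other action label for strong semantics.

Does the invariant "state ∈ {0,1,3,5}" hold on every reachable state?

Answer: INVARIANT HOLDS

Analysis:
Inv-set: {0,1,3,5}
Reach set: {0,1,3}
  0: safe
  1: safe
  3: safe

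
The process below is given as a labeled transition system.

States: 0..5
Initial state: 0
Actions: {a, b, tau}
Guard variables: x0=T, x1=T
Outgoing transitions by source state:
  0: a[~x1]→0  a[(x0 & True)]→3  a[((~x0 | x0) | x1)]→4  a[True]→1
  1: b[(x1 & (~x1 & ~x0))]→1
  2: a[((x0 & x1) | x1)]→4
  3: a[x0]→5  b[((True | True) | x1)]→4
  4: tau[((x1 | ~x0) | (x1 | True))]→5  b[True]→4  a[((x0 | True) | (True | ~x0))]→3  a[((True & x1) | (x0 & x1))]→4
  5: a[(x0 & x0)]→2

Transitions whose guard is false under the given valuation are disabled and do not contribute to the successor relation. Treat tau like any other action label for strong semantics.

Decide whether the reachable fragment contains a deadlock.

Answer: DEADLOCK at state 1

Analysis:
R = {0,1,2,3,4,5}
  0: a→1  a→3  a→4  [deg 3]
  1: ∅  [deadlock]
  2: a→4  [deg 1]
  3: a→5  b→4  [deg 2]
  4: a→3  a→4  b→4  tau→5  [deg 4]
  5: a→2  [deg 1]
Path to 1: a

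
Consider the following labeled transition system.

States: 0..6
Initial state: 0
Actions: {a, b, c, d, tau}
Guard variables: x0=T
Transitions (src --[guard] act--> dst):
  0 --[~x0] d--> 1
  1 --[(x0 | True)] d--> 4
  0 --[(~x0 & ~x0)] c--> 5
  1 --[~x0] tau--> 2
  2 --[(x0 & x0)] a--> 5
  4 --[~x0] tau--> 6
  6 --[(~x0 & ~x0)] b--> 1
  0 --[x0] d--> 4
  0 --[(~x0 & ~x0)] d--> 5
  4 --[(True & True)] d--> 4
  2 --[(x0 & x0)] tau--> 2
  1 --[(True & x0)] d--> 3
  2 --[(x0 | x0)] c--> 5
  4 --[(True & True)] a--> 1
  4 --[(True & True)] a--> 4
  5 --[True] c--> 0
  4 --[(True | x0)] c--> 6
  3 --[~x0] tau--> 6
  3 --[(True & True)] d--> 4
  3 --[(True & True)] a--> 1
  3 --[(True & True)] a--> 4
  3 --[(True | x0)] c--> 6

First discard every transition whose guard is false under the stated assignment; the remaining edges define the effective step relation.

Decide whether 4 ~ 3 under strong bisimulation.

Answer: BISIMILAR

Working:
Bisimulation quotient by refinement:
  round 0: {{0,1,2,3,4,5,6}}
  round 1: {{0,1},{2},{3,4},{5},{6}}
stable after 2 split(s): 5 block(s)
[4]={3,4}  [3]={3,4}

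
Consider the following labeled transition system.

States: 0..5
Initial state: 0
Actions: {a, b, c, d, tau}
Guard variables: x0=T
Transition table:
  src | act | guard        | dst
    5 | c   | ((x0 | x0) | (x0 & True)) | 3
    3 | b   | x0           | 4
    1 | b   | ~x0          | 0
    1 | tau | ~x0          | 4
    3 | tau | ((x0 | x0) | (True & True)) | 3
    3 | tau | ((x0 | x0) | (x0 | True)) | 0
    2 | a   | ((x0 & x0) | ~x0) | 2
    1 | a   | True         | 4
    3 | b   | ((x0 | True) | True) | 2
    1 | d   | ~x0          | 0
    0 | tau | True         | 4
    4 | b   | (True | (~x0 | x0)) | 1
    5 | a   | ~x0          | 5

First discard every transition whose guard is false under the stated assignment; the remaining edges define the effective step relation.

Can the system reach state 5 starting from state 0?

Answer: UNREACHABLE

Working:
After dropping false guards: 9 live edges.
L0 = {0}
L1 = {4}  total {0,4}
L2 = {1}  total {0,1,4}
R = {0,1,4}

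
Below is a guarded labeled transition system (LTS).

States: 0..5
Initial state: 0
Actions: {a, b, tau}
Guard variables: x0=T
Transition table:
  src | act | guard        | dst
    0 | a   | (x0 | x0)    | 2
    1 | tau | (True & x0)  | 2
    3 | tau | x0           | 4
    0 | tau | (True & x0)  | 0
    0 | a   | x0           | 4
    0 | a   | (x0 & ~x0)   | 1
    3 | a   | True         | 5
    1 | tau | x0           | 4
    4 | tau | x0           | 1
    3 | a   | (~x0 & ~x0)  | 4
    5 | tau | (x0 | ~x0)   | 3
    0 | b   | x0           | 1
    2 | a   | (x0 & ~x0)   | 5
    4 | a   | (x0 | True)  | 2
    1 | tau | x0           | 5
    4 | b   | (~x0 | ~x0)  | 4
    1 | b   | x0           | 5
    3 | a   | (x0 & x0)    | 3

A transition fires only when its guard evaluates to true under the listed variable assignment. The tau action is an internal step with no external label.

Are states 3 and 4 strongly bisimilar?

Bisimulation quotient by refinement:
  π0 = {{0,1,2,3,4,5}}
  π1 = {{0},{1},{2},{3,4},{5}}
  π2 = {{0},{1},{2},{3},{4},{5}}
stable after 3 split(s): 6 block(s)
class of 3: {3}; class of 4: {4}

Answer: NOT BISIMILAR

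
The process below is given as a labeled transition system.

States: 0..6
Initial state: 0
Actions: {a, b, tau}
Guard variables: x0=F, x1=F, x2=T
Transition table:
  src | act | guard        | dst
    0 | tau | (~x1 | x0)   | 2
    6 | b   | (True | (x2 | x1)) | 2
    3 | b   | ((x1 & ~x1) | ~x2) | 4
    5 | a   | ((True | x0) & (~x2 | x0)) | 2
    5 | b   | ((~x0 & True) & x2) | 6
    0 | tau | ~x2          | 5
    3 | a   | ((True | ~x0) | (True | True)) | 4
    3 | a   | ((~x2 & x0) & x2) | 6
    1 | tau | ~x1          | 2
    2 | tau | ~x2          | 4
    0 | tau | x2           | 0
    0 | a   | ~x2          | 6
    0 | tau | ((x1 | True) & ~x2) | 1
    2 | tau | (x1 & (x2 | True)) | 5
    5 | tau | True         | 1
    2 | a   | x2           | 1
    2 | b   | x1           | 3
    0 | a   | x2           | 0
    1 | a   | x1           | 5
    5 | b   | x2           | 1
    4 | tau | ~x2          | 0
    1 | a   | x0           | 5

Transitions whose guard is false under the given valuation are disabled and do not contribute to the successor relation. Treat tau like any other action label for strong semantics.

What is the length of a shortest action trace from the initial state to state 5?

BFS to 5:
  Layer 0: {0}
  Layer 1: {2}
  Layer 2: {1}
5 never appears.

Answer: UNREACHABLE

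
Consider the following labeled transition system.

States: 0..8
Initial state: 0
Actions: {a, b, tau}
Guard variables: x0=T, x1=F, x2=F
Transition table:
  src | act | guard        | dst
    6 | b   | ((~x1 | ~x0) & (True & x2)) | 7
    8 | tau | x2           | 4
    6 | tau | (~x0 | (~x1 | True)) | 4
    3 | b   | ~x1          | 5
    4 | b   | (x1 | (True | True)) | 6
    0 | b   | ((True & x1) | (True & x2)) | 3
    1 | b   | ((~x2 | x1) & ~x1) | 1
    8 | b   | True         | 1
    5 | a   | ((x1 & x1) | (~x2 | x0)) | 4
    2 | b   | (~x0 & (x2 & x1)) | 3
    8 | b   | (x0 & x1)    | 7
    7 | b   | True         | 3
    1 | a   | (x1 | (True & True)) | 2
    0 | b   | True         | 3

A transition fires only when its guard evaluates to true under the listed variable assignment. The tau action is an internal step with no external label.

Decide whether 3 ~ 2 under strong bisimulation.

Answer: NOT BISIMILAR

Analysis:
Bisimulation quotient by refinement:
  P[0] = {{0,1,2,3,4,5,6,7,8}}
  P[1] = {{0,3,4,7,8},{1},{2},{5},{6}}
  P[2] = {{0,7},{1},{2},{3},{4},{5},{6},{8}}
8 equivalence class(es) (converged in 3)
class of 3: {3}; class of 2: {2}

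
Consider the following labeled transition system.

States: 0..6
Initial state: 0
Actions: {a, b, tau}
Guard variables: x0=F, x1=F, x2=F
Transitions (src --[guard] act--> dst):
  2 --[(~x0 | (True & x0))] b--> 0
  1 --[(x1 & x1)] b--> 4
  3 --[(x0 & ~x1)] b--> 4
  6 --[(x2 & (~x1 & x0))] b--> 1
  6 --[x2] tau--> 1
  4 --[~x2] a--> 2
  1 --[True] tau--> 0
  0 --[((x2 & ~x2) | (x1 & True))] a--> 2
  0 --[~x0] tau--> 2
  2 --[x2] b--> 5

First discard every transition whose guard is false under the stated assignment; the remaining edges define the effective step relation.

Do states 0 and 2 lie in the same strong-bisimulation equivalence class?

Refine partition for ~:
  round 0: {{0,1,2,3,4,5,6}}
  round 1: {{0,1},{2},{3,5,6},{4}}
  round 2: {{0},{1},{2},{3,5,6},{4}}
Fixed point at round 3; 5 class(es).
0∈{0}, 2∈{2}

Answer: NOT BISIMILAR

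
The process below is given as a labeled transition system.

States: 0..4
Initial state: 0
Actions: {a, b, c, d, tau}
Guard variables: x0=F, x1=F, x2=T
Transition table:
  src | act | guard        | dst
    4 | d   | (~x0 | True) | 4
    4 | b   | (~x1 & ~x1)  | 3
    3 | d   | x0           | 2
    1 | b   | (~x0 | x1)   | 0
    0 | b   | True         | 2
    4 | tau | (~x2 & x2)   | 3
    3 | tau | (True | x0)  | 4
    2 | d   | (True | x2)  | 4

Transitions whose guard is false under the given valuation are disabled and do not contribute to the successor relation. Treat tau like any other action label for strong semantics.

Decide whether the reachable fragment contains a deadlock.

Reachable = {0,2,3,4}
  0: b→2  [1 exit(s)]
  2: d→4  [1 exit(s)]
  3: tau→4  [1 exit(s)]
  4: b→3  d→4  [2 exit(s)]

Answer: DEADLOCK-FREE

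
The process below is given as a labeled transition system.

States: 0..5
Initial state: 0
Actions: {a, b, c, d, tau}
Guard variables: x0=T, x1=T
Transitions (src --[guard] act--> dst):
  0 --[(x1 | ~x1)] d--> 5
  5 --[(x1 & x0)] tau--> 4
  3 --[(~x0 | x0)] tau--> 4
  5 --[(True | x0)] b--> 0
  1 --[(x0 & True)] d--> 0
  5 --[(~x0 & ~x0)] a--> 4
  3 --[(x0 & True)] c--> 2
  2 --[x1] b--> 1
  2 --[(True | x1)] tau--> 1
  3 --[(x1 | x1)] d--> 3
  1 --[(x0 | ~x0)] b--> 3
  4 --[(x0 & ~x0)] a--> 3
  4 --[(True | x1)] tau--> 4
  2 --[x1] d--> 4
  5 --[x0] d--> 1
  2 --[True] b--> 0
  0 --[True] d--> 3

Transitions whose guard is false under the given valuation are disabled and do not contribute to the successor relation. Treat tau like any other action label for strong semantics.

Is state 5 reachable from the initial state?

Guard filter leaves 15 enabled edge(s).
Layer 0: {0}
Layer 1: {3,5}  total {0,3,5}
Layer 2: {1,2,4}  total {0,1,2,3,4,5}
Reach set: {0,1,2,3,4,5}
trace reaching 5: d

Answer: REACHABLE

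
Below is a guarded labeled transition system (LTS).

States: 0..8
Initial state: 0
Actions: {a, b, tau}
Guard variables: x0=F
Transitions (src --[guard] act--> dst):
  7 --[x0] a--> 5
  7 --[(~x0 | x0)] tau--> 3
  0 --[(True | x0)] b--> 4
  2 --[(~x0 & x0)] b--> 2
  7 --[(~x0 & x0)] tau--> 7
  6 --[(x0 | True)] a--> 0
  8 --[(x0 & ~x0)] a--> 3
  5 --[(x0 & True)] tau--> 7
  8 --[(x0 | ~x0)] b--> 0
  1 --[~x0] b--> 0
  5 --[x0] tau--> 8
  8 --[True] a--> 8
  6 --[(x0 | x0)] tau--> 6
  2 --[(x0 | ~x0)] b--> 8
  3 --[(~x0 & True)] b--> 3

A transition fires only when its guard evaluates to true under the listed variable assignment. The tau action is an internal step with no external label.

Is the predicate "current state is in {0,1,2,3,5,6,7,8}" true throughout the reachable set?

Inv-set: {0,1,2,3,5,6,7,8}
R = {0,4}
  0: safe
  4: outside
reach 4 via b — violates

Answer: INVARIANT VIOLATED at state 4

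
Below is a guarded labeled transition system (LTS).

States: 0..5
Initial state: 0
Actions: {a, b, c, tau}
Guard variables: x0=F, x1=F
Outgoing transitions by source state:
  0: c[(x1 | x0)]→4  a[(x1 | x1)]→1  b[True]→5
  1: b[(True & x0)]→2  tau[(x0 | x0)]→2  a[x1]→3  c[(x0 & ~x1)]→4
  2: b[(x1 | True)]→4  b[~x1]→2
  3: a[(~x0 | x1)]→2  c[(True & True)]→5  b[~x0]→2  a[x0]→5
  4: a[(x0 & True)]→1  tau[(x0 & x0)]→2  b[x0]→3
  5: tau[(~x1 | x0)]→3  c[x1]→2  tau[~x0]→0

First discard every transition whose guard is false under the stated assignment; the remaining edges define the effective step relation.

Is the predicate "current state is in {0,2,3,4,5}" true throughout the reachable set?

Inv-set: {0,2,3,4,5}
Reach set: {0,2,3,4,5}
  0: safe
  2: safe
  3: safe
  4: safe
  5: safe

Answer: INVARIANT HOLDS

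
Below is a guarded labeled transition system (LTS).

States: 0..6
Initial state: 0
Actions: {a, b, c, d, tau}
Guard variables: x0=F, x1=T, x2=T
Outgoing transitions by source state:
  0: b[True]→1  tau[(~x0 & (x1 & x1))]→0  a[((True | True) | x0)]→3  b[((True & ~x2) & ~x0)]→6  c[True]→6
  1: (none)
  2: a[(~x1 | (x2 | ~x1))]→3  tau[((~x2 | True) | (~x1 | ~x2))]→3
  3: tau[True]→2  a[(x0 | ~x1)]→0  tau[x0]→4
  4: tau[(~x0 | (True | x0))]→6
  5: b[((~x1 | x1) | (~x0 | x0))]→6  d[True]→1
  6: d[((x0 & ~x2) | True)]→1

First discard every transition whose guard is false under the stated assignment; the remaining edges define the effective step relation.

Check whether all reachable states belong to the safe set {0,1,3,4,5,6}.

Answer: INVARIANT VIOLATED at state 2

Trace:
Allowed set {0,1,3,4,5,6}
Reach set: {0,1,2,3,6}
  0: ✓
  1: ✓
  2: ✗ unsafe
  3: ✓
  6: ✓
counterexample path to 2: a·tau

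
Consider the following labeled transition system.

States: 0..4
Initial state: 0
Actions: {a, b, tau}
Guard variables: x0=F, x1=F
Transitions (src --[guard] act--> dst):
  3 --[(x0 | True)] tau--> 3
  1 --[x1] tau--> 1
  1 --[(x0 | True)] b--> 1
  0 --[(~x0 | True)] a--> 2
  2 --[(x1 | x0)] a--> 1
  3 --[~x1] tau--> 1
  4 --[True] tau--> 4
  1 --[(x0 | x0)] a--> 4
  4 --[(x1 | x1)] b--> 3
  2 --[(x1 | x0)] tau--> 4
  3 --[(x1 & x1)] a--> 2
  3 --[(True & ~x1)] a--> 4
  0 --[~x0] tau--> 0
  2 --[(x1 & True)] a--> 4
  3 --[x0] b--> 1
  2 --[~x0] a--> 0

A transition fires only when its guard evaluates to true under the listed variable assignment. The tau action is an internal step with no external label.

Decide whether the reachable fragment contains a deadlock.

Answer: DEADLOCK-FREE

Analysis:
R = {0,2}
  0: a→2  tau→0  [deg 2]
  2: a→0  [deg 1]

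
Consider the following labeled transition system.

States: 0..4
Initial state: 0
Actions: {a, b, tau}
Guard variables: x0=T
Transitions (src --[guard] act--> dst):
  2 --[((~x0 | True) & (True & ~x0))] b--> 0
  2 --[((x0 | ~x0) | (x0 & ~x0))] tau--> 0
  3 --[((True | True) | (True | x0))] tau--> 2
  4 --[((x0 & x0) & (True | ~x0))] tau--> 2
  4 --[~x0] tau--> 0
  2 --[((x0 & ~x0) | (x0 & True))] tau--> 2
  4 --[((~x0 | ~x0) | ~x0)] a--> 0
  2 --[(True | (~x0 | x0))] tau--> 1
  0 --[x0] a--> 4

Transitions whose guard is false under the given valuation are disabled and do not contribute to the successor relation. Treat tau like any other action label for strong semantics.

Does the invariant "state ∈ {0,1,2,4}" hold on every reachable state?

Answer: INVARIANT HOLDS

Working:
Safe = {0,1,2,4}
Reach set: {0,1,2,4}
  0: safe
  1: safe
  2: safe
  4: safe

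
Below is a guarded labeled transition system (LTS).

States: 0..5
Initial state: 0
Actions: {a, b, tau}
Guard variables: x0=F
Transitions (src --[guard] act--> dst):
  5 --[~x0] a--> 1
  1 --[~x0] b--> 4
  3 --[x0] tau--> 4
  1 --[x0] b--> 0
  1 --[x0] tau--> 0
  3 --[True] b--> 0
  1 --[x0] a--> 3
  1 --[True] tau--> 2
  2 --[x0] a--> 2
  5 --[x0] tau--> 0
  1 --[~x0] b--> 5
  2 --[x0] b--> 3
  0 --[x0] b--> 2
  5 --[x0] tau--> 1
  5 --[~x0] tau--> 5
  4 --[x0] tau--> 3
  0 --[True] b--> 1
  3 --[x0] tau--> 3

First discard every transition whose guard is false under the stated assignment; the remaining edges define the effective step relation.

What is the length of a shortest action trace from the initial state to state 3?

Answer: UNREACHABLE

Working:
Layered search for 3:
  Layer 0: {0}
  Layer 1: {1}
  Layer 2: {2,4,5}
3 never appears.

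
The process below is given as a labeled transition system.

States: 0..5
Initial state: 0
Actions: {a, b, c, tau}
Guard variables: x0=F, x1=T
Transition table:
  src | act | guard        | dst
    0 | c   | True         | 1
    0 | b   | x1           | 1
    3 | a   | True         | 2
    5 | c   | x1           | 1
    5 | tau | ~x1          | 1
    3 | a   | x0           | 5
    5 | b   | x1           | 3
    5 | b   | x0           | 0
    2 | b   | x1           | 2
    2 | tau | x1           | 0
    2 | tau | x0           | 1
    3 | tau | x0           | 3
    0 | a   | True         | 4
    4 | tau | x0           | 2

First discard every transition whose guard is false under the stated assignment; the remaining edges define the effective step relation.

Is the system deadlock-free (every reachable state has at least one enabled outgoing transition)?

Answer: DEADLOCK at state 1

Trace:
Reach set: {0,1,4}
  0: a→4  b→1  c→1  [3 exit(s)]
  1: ∅  [deadlock]
  4: ∅  [deadlock]
Path to 1: c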